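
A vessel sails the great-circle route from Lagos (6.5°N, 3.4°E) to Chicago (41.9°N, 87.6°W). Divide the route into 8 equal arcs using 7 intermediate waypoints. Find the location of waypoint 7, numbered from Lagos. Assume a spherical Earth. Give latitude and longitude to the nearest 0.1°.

Write both endpoints as unit vectors p₁, p₂ with components (cos φ cos λ, cos φ sin λ, sin φ).
The central angle between the endpoints is δ = arccos(p₁·p₂) ≈ 1.508 rad (86.4°).
Interpolate at f = 7/8 with slerp weights a = sin((1−f)δ)/sin δ ≈ 0.188, b = sin(fδ)/sin δ ≈ 0.971.
p = a·p₁ + b·p₂ ≈ (0.216, -0.711, 0.669); φ = arcsin(p_z) ≈ 42.02°, λ = atan2(p_y, p_x) ≈ -73.06°.

≈ 42.0°N, 73.1°W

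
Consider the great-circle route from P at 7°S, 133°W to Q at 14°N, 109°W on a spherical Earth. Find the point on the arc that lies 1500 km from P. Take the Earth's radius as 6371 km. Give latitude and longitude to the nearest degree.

Convert each endpoint to a unit vector on the sphere (x = cos φ cos λ, y = cos φ sin λ, z = sin φ).
The central angle between the endpoints is δ = arccos(p₁·p₂) ≈ 0.554 rad (31.8°). The total great-circle distance is δ·R ≈ 0.554 × 6371 ≈ 3531 km, so the target fraction is f = 1500/3531 ≈ 0.425.
Interpolate at f ≈ 0.425 with slerp weights a = sin((1−f)δ)/sin δ ≈ 0.595, b = sin(fδ)/sin δ ≈ 0.443.
p = a·p₁ + b·p₂ ≈ (-0.543, -0.839, 0.035); φ = arcsin(p_z) ≈ 1.99°, λ = atan2(p_y, p_x) ≈ -122.92°.

≈ 2°N, 123°W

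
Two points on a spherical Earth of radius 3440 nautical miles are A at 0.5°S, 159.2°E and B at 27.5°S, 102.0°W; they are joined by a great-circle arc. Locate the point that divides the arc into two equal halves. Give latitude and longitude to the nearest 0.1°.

Write both endpoints as unit vectors p₁, p₂ with components (cos φ cos λ, cos φ sin λ, sin φ).
The central angle between the endpoints is δ = arccos(p₁·p₂) ≈ 1.703 rad (97.6°).
Interpolate at f = 1/2 with slerp weights a = sin((1−f)δ)/sin δ ≈ 0.759, b = sin(fδ)/sin δ ≈ 0.759.
p = a·p₁ + b·p₂ ≈ (-0.849, -0.389, -0.357); φ = arcsin(p_z) ≈ -20.92°, λ = atan2(p_y, p_x) ≈ -155.39°.

≈ 20.9°S, 155.4°W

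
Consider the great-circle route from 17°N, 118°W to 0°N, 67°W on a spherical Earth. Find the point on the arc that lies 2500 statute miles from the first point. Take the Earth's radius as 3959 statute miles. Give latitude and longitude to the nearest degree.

≈ 6°N, 83°W

From cos δ = sin φ₁ sin φ₂ + cos φ₁ cos φ₂ cos Δλ, the central angle is δ ≈ 0.925 rad (53.0°). The total great-circle distance is δ·R ≈ 0.925 × 3959 ≈ 3662 mi, so the target fraction is f = 2500/3662 ≈ 0.683.
Interpolate at f ≈ 0.683 with slerp weights a = sin((1−f)δ)/sin δ ≈ 0.362, b = sin(fδ)/sin δ ≈ 0.739.
p = a·p₁ + b·p₂ ≈ (0.126, -0.986, 0.106); φ = arcsin(p_z) ≈ 6.08°, λ = atan2(p_y, p_x) ≈ -82.71°.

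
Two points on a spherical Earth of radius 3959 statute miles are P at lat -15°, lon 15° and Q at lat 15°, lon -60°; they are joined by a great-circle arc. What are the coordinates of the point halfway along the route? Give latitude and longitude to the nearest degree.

≈ lat 0°, lon -22°

Write both endpoints as unit vectors p₁, p₂ with components (cos φ cos λ, cos φ sin λ, sin φ).
The central angle between the endpoints is δ = arccos(p₁·p₂) ≈ 1.395 rad (80.0°).
Interpolate at f = 1/2 with slerp weights a = sin((1−f)δ)/sin δ ≈ 0.652, b = sin(fδ)/sin δ ≈ 0.652.
p = a·p₁ + b·p₂ ≈ (0.924, -0.383, 0.000); φ = arcsin(p_z) ≈ 0.00°, λ = atan2(p_y, p_x) ≈ -22.50°.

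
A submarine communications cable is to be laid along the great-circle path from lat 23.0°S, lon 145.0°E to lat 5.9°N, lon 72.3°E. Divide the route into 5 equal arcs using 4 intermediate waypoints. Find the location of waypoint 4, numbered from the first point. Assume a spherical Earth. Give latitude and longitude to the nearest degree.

≈ lat 1°S, lon 86°E

From cos δ = sin φ₁ sin φ₂ + cos φ₁ cos φ₂ cos Δλ, the central angle is δ ≈ 1.337 rad (76.6°).
Interpolate at f = 4/5 with slerp weights a = sin((1−f)δ)/sin δ ≈ 0.272, b = sin(fδ)/sin δ ≈ 0.901.
p = a·p₁ + b·p₂ ≈ (0.068, 0.998, -0.013); φ = arcsin(p_z) ≈ -0.77°, λ = atan2(p_y, p_x) ≈ 86.11°.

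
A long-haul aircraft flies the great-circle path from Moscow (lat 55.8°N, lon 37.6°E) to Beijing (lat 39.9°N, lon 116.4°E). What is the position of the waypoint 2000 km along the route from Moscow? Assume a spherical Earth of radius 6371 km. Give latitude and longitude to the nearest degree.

≈ lat 57°N, lon 70°E

Write both endpoints as unit vectors p₁, p₂ with components (cos φ cos λ, cos φ sin λ, sin φ).
The central angle between the endpoints is δ = arccos(p₁·p₂) ≈ 0.909 rad (52.1°). The total great-circle distance is δ·R ≈ 0.909 × 6371 ≈ 5793 km, so the target fraction is f = 2000/5793 ≈ 0.345.
Interpolate at f ≈ 0.345 with slerp weights a = sin((1−f)δ)/sin δ ≈ 0.711, b = sin(fδ)/sin δ ≈ 0.391.
p = a·p₁ + b·p₂ ≈ (0.183, 0.513, 0.839); φ = arcsin(p_z) ≈ 57.02°, λ = atan2(p_y, p_x) ≈ 70.35°.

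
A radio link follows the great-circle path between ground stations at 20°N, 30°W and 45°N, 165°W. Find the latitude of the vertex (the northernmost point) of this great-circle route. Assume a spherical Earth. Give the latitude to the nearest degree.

≈ 61°N

The great circle lies in the plane with unit normal n̂ = (p₁ × p₂)/|p₁ × p₂|.
Here n̂_z ≈ -0.483; the vertex latitude is φ_max = arccos|n̂_z| ≈ 61.1°.
Check via Clairaut: cos φ_max = |cos φ₁| · sin C = cos(20.0°)·sin(30.9°) ≈ 0.483, again giving ≈ 61.1°.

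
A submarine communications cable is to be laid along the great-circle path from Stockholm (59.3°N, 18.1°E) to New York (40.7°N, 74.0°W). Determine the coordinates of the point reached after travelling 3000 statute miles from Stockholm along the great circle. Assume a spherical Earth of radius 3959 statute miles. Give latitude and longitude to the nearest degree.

≈ 51°N, 61°W

The haversine formula gives a central angle δ ≈ 0.993 rad (56.9°) between the endpoints. The total great-circle distance is δ·R ≈ 0.993 × 3959 ≈ 3930 mi, so the target fraction is f = 3000/3930 ≈ 0.763.
Interpolate at f ≈ 0.763 with slerp weights a = sin((1−f)δ)/sin δ ≈ 0.278, b = sin(fδ)/sin δ ≈ 0.821.
p = a·p₁ + b·p₂ ≈ (0.306, -0.554, 0.774); φ = arcsin(p_z) ≈ 50.72°, λ = atan2(p_y, p_x) ≈ -61.06°.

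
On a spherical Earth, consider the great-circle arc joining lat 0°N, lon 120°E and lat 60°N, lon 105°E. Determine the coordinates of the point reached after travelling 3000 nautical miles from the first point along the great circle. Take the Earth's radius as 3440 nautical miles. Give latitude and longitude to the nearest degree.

≈ lat 49°N, lon 110°E

The haversine formula gives a central angle δ ≈ 1.067 rad (61.1°) between the endpoints. The total great-circle distance is δ·R ≈ 1.067 × 3440 ≈ 3670 nmi, so the target fraction is f = 3000/3670 ≈ 0.818.
Interpolate at f ≈ 0.818 with slerp weights a = sin((1−f)δ)/sin δ ≈ 0.221, b = sin(fδ)/sin δ ≈ 0.874.
p = a·p₁ + b·p₂ ≈ (-0.224, 0.614, 0.757); φ = arcsin(p_z) ≈ 49.22°, λ = atan2(p_y, p_x) ≈ 110.02°.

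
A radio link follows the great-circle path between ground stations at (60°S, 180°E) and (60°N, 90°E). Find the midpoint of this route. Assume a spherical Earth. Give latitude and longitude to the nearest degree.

≈ (0°N, 135°E)

The haversine formula gives a central angle δ ≈ 2.419 rad (138.6°) between the endpoints.
Interpolate at f = 1/2 with slerp weights a = sin((1−f)δ)/sin δ ≈ 1.414, b = sin(fδ)/sin δ ≈ 1.414.
p = a·p₁ + b·p₂ ≈ (-0.707, 0.707, 0.000); φ = arcsin(p_z) ≈ 0.00°, λ = atan2(p_y, p_x) ≈ 135.00°.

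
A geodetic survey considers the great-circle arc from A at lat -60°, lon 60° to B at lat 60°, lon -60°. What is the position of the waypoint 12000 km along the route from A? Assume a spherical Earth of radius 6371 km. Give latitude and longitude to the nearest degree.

≈ lat 29°, lon -16°

Convert each endpoint to a unit vector on the sphere (x = cos φ cos λ, y = cos φ sin λ, z = sin φ).
The central angle between the endpoints is δ = arccos(p₁·p₂) ≈ 2.636 rad (151.0°). The total great-circle distance is δ·R ≈ 2.636 × 6371 ≈ 16795 km, so the target fraction is f = 12000/16795 ≈ 0.714.
Interpolate at f ≈ 0.714 with slerp weights a = sin((1−f)δ)/sin δ ≈ 1.412, b = sin(fδ)/sin δ ≈ 1.965.
p = a·p₁ + b·p₂ ≈ (0.844, -0.240, 0.479); φ = arcsin(p_z) ≈ 28.63°, λ = atan2(p_y, p_x) ≈ -15.84°.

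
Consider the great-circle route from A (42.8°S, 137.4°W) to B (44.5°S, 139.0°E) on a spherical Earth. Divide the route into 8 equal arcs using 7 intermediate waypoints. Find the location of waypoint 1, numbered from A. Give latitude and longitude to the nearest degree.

Convert each endpoint to a unit vector on the sphere (x = cos φ cos λ, y = cos φ sin λ, z = sin φ).
The central angle between the endpoints is δ = arccos(p₁·p₂) ≈ 1.007 rad (57.7°).
Interpolate at f = 1/8 with slerp weights a = sin((1−f)δ)/sin δ ≈ 0.913, b = sin(fδ)/sin δ ≈ 0.149.
p = a·p₁ + b·p₂ ≈ (-0.573, -0.384, -0.724); φ = arcsin(p_z) ≈ -46.40°, λ = atan2(p_y, p_x) ≈ -146.18°.

≈ (46°S, 146°W)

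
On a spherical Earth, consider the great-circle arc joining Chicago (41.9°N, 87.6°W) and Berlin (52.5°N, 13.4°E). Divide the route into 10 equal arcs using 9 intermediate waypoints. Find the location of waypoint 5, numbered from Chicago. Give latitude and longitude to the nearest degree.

≈ 59°N, 44°W

Convert each endpoint to a unit vector on the sphere (x = cos φ cos λ, y = cos φ sin λ, z = sin φ).
The central angle between the endpoints is δ = arccos(p₁·p₂) ≈ 1.111 rad (63.7°).
Interpolate at f = 5/10 with slerp weights a = sin((1−f)δ)/sin δ ≈ 0.589, b = sin(fδ)/sin δ ≈ 0.589.
p = a·p₁ + b·p₂ ≈ (0.367, -0.355, 0.860); φ = arcsin(p_z) ≈ 59.32°, λ = atan2(p_y, p_x) ≈ -44.03°.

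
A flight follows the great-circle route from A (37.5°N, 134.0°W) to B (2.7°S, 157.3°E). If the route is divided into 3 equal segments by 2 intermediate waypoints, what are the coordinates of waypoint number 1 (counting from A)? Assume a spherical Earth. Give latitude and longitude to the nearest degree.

≈ (28°N, 161°W)

The haversine formula gives a central angle δ ≈ 1.309 rad (75.0°) between the endpoints.
Interpolate at f = 1/3 with slerp weights a = sin((1−f)δ)/sin δ ≈ 0.793, b = sin(fδ)/sin δ ≈ 0.437.
p = a·p₁ + b·p₂ ≈ (-0.840, -0.284, 0.462); φ = arcsin(p_z) ≈ 27.52°, λ = atan2(p_y, p_x) ≈ -161.33°.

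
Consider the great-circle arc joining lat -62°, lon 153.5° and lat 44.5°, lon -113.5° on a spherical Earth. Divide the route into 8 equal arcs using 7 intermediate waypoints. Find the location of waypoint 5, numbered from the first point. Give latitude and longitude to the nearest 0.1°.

Write both endpoints as unit vectors p₁, p₂ with components (cos φ cos λ, cos φ sin λ, sin φ).
The central angle between the endpoints is δ = arccos(p₁·p₂) ≈ 2.261 rad (129.5°).
Interpolate at f = 5/8 with slerp weights a = sin((1−f)δ)/sin δ ≈ 0.972, b = sin(fδ)/sin δ ≈ 1.280.
p = a·p₁ + b·p₂ ≈ (-0.773, -0.634, 0.039); φ = arcsin(p_z) ≈ 2.24°, λ = atan2(p_y, p_x) ≈ -140.63°.

≈ lat 2.2°, lon -140.6°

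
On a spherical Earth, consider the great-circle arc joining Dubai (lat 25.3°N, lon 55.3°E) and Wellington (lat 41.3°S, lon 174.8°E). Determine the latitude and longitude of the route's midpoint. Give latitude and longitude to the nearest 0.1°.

≈ lat 15.4°S, lon 106.1°E

The haversine formula gives a central angle δ ≈ 2.235 rad (128.1°) between the endpoints.
Interpolate at f = 1/2 with slerp weights a = sin((1−f)δ)/sin δ ≈ 1.142, b = sin(fδ)/sin δ ≈ 1.142.
p = a·p₁ + b·p₂ ≈ (-0.267, 0.926, -0.266); φ = arcsin(p_z) ≈ -15.41°, λ = atan2(p_y, p_x) ≈ 106.05°.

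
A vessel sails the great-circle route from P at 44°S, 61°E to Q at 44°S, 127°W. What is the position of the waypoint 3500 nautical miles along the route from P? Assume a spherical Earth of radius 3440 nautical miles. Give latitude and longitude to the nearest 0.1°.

Convert each endpoint to a unit vector on the sphere (x = cos φ cos λ, y = cos φ sin λ, z = sin φ).
The central angle between the endpoints is δ = arccos(p₁·p₂) ≈ 1.601 rad (91.7°). The total great-circle distance is δ·R ≈ 1.601 × 3440 ≈ 5506 nmi, so the target fraction is f = 3500/5506 ≈ 0.636.
Interpolate at f ≈ 0.636 with slerp weights a = sin((1−f)δ)/sin δ ≈ 0.551, b = sin(fδ)/sin δ ≈ 0.851.
p = a·p₁ + b·p₂ ≈ (-0.176, -0.142, -0.974); φ = arcsin(p_z) ≈ -76.90°, λ = atan2(p_y, p_x) ≈ -141.09°.

≈ 76.9°S, 141.1°W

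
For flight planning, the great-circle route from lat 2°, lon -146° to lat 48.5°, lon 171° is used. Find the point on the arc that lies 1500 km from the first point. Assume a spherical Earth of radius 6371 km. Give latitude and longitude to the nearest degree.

≈ lat 13°, lon -153°

Convert each endpoint to a unit vector on the sphere (x = cos φ cos λ, y = cos φ sin λ, z = sin φ).
The central angle between the endpoints is δ = arccos(p₁·p₂) ≈ 1.035 rad (59.3°). The total great-circle distance is δ·R ≈ 1.035 × 6371 ≈ 6595 km, so the target fraction is f = 1500/6595 ≈ 0.227.
Interpolate at f ≈ 0.227 with slerp weights a = sin((1−f)δ)/sin δ ≈ 0.834, b = sin(fδ)/sin δ ≈ 0.271.
p = a·p₁ + b·p₂ ≈ (-0.868, -0.438, 0.232); φ = arcsin(p_z) ≈ 13.43°, λ = atan2(p_y, p_x) ≈ -153.24°.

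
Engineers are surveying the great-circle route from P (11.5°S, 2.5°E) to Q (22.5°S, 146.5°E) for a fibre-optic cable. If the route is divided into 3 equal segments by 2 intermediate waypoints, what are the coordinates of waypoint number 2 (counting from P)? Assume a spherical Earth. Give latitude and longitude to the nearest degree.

Convert each endpoint to a unit vector on the sphere (x = cos φ cos λ, y = cos φ sin λ, z = sin φ).
The central angle between the endpoints is δ = arccos(p₁·p₂) ≈ 2.286 rad (131.0°).
Interpolate at f = 2/3 with slerp weights a = sin((1−f)δ)/sin δ ≈ 0.915, b = sin(fδ)/sin δ ≈ 1.324.
p = a·p₁ + b·p₂ ≈ (-0.124, 0.714, -0.689); φ = arcsin(p_z) ≈ -43.55°, λ = atan2(p_y, p_x) ≈ 99.85°.

≈ (44°S, 100°E)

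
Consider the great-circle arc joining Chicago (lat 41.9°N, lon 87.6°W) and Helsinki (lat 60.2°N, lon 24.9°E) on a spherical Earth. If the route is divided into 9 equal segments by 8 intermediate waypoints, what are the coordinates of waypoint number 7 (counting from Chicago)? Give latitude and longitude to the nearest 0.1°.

From cos δ = sin φ₁ sin φ₂ + cos φ₁ cos φ₂ cos Δλ, the central angle is δ ≈ 1.117 rad (64.0°).
Interpolate at f = 7/9 with slerp weights a = sin((1−f)δ)/sin δ ≈ 0.273, b = sin(fδ)/sin δ ≈ 0.850.
p = a·p₁ + b·p₂ ≈ (0.391, -0.026, 0.920); φ = arcsin(p_z) ≈ 66.90°, λ = atan2(p_y, p_x) ≈ -3.73°.

≈ lat 66.9°N, lon 3.7°W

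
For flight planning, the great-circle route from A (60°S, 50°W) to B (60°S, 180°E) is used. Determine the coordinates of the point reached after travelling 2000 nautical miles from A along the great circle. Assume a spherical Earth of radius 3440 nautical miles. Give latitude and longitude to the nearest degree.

≈ (75°S, 140°W)

From cos δ = sin φ₁ sin φ₂ + cos φ₁ cos φ₂ cos Δλ, the central angle is δ ≈ 0.941 rad (53.9°). The total great-circle distance is δ·R ≈ 0.941 × 3440 ≈ 3236 nmi, so the target fraction is f = 2000/3236 ≈ 0.618.
Interpolate at f ≈ 0.618 with slerp weights a = sin((1−f)δ)/sin δ ≈ 0.435, b = sin(fδ)/sin δ ≈ 0.680.
p = a·p₁ + b·p₂ ≈ (-0.200, -0.167, -0.966); φ = arcsin(p_z) ≈ -74.91°, λ = atan2(p_y, p_x) ≈ -140.20°.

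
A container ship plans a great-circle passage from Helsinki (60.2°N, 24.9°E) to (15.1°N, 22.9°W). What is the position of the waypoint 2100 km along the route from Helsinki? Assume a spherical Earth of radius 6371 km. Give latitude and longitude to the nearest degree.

≈ (48°N, 1°E)

Convert each endpoint to a unit vector on the sphere (x = cos φ cos λ, y = cos φ sin λ, z = sin φ).
The central angle between the endpoints is δ = arccos(p₁·p₂) ≈ 0.990 rad (56.7°). The total great-circle distance is δ·R ≈ 0.990 × 6371 ≈ 6310 km, so the target fraction is f = 2100/6310 ≈ 0.333.
Interpolate at f ≈ 0.333 with slerp weights a = sin((1−f)δ)/sin δ ≈ 0.734, b = sin(fδ)/sin δ ≈ 0.387.
p = a·p₁ + b·p₂ ≈ (0.675, 0.008, 0.738); φ = arcsin(p_z) ≈ 47.54°, λ = atan2(p_y, p_x) ≈ 0.69°.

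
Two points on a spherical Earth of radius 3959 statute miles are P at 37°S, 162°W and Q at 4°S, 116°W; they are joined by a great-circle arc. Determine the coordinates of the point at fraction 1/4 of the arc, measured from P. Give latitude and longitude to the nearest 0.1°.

≈ 30.2°S, 148.2°W

Convert each endpoint to a unit vector on the sphere (x = cos φ cos λ, y = cos φ sin λ, z = sin φ).
The central angle between the endpoints is δ = arccos(p₁·p₂) ≈ 0.933 rad (53.5°).
Interpolate at f = 1/4 with slerp weights a = sin((1−f)δ)/sin δ ≈ 0.802, b = sin(fδ)/sin δ ≈ 0.288.
p = a·p₁ + b·p₂ ≈ (-0.735, -0.456, -0.502); φ = arcsin(p_z) ≈ -30.17°, λ = atan2(p_y, p_x) ≈ -148.18°.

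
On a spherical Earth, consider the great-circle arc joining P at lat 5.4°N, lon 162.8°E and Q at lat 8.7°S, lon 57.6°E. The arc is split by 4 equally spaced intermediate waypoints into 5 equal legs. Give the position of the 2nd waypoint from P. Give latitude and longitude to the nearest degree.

Write both endpoints as unit vectors p₁, p₂ with components (cos φ cos λ, cos φ sin λ, sin φ).
The central angle between the endpoints is δ = arccos(p₁·p₂) ≈ 1.847 rad (105.8°).
Interpolate at f = 2/5 with slerp weights a = sin((1−f)δ)/sin δ ≈ 0.930, b = sin(fδ)/sin δ ≈ 0.700.
p = a·p₁ + b·p₂ ≈ (-0.514, 0.858, -0.018); φ = arcsin(p_z) ≈ -1.05°, λ = atan2(p_y, p_x) ≈ 120.92°.

≈ lat 1°S, lon 121°E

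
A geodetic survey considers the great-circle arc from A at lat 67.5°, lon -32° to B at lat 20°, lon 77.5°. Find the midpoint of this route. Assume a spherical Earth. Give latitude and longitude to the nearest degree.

≈ lat 55°, lon 54°

The haversine formula gives a central angle δ ≈ 1.374 rad (78.7°) between the endpoints.
Interpolate at f = 1/2 with slerp weights a = sin((1−f)δ)/sin δ ≈ 0.647, b = sin(fδ)/sin δ ≈ 0.647.
p = a·p₁ + b·p₂ ≈ (0.341, 0.462, 0.819); φ = arcsin(p_z) ≈ 54.94°, λ = atan2(p_y, p_x) ≈ 53.55°.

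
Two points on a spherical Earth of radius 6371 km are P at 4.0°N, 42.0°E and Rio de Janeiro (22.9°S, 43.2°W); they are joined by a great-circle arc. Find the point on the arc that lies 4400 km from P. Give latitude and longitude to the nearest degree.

Write both endpoints as unit vectors p₁, p₂ with components (cos φ cos λ, cos φ sin λ, sin φ).
The central angle between the endpoints is δ = arccos(p₁·p₂) ≈ 1.521 rad (87.1°). The total great-circle distance is δ·R ≈ 1.521 × 6371 ≈ 9690 km, so the target fraction is f = 4400/9690 ≈ 0.454.
Interpolate at f ≈ 0.454 with slerp weights a = sin((1−f)δ)/sin δ ≈ 0.739, b = sin(fδ)/sin δ ≈ 0.638.
p = a·p₁ + b·p₂ ≈ (0.976, 0.091, -0.197); φ = arcsin(p_z) ≈ -11.34°, λ = atan2(p_y, p_x) ≈ 5.33°.

≈ 11°S, 5°E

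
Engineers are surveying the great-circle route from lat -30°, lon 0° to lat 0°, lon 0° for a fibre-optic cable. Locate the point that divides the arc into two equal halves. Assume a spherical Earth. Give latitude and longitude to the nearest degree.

Write both endpoints as unit vectors p₁, p₂ with components (cos φ cos λ, cos φ sin λ, sin φ).
The central angle between the endpoints is δ = arccos(p₁·p₂) ≈ 0.524 rad (30.0°).
Interpolate at f = 1/2 with slerp weights a = sin((1−f)δ)/sin δ ≈ 0.518, b = sin(fδ)/sin δ ≈ 0.518.
p = a·p₁ + b·p₂ ≈ (0.966, 0.000, -0.259); φ = arcsin(p_z) ≈ -15.00°, λ = atan2(p_y, p_x) ≈ 0.00°.

≈ lat -15°, lon 0°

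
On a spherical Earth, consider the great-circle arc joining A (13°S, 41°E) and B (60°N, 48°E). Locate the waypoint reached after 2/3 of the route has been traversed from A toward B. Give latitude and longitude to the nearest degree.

≈ (36°N, 44°E)

Convert each endpoint to a unit vector on the sphere (x = cos φ cos λ, y = cos φ sin λ, z = sin φ).
The central angle between the endpoints is δ = arccos(p₁·p₂) ≈ 1.278 rad (73.2°).
Interpolate at f = 2/3 with slerp weights a = sin((1−f)δ)/sin δ ≈ 0.432, b = sin(fδ)/sin δ ≈ 0.786.
p = a·p₁ + b·p₂ ≈ (0.580, 0.568, 0.584); φ = arcsin(p_z) ≈ 35.71°, λ = atan2(p_y, p_x) ≈ 44.38°.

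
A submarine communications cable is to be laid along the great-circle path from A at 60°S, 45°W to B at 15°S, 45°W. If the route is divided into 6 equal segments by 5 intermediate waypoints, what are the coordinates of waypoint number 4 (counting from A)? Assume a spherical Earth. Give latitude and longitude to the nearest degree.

From cos δ = sin φ₁ sin φ₂ + cos φ₁ cos φ₂ cos Δλ, the central angle is δ ≈ 0.785 rad (45.0°).
Interpolate at f = 4/6 with slerp weights a = sin((1−f)δ)/sin δ ≈ 0.366, b = sin(fδ)/sin δ ≈ 0.707.
p = a·p₁ + b·p₂ ≈ (0.612, -0.612, -0.500); φ = arcsin(p_z) ≈ -30.00°, λ = atan2(p_y, p_x) ≈ -45.00°.

≈ 30°S, 45°W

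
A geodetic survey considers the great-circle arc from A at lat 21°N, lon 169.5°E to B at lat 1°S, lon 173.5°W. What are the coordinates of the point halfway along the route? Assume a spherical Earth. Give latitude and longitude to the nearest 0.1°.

≈ lat 10.1°N, lon 178.3°E

From cos δ = sin φ₁ sin φ₂ + cos φ₁ cos φ₂ cos Δλ, the central angle is δ ≈ 0.481 rad (27.6°).
Interpolate at f = 1/2 with slerp weights a = sin((1−f)δ)/sin δ ≈ 0.515, b = sin(fδ)/sin δ ≈ 0.515.
p = a·p₁ + b·p₂ ≈ (-0.984, 0.029, 0.176); φ = arcsin(p_z) ≈ 10.11°, λ = atan2(p_y, p_x) ≈ 178.29°.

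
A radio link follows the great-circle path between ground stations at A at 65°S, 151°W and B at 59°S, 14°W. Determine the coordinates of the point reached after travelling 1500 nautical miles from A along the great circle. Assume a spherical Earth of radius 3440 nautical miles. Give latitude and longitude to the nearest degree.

≈ 79°S, 73°W

Write both endpoints as unit vectors p₁, p₂ with components (cos φ cos λ, cos φ sin λ, sin φ).
The central angle between the endpoints is δ = arccos(p₁·p₂) ≈ 0.905 rad (51.9°). The total great-circle distance is δ·R ≈ 0.905 × 3440 ≈ 3113 nmi, so the target fraction is f = 1500/3113 ≈ 0.482.
Interpolate at f ≈ 0.482 with slerp weights a = sin((1−f)δ)/sin δ ≈ 0.575, b = sin(fδ)/sin δ ≈ 0.537.
p = a·p₁ + b·p₂ ≈ (0.056, -0.185, -0.981); φ = arcsin(p_z) ≈ -78.87°, λ = atan2(p_y, p_x) ≈ -73.14°.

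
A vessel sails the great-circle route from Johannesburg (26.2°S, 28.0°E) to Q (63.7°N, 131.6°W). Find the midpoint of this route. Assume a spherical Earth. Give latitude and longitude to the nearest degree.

≈ (42°N, 10°E)

Write both endpoints as unit vectors p₁, p₂ with components (cos φ cos λ, cos φ sin λ, sin φ).
The central angle between the endpoints is δ = arccos(p₁·p₂) ≈ 2.447 rad (140.2°).
Interpolate at f = 1/2 with slerp weights a = sin((1−f)δ)/sin δ ≈ 1.469, b = sin(fδ)/sin δ ≈ 1.469.
p = a·p₁ + b·p₂ ≈ (0.732, 0.132, 0.669); φ = arcsin(p_z) ≈ 41.95°, λ = atan2(p_y, p_x) ≈ 10.23°.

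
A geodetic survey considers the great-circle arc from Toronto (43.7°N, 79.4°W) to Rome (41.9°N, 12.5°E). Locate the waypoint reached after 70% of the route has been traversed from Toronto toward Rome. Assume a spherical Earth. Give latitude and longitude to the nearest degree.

≈ 51°N, 12°W

From cos δ = sin φ₁ sin φ₂ + cos φ₁ cos φ₂ cos Δλ, the central angle is δ ≈ 1.111 rad (63.7°).
Interpolate at f = 0.70 with slerp weights a = sin((1−f)δ)/sin δ ≈ 0.365, b = sin(fδ)/sin δ ≈ 0.783.
p = a·p₁ + b·p₂ ≈ (0.618, -0.133, 0.775); φ = arcsin(p_z) ≈ 50.82°, λ = atan2(p_y, p_x) ≈ -12.18°.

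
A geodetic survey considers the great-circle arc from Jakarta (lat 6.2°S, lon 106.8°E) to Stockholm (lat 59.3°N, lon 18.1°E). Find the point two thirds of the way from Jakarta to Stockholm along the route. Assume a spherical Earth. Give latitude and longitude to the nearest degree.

≈ lat 45°N, lon 66°E

Write both endpoints as unit vectors p₁, p₂ with components (cos φ cos λ, cos φ sin λ, sin φ).
The central angle between the endpoints is δ = arccos(p₁·p₂) ≈ 1.652 rad (94.7°).
Interpolate at f = 2/3 with slerp weights a = sin((1−f)δ)/sin δ ≈ 0.525, b = sin(fδ)/sin δ ≈ 0.895.
p = a·p₁ + b·p₂ ≈ (0.283, 0.642, 0.713); φ = arcsin(p_z) ≈ 45.46°, λ = atan2(p_y, p_x) ≈ 66.17°.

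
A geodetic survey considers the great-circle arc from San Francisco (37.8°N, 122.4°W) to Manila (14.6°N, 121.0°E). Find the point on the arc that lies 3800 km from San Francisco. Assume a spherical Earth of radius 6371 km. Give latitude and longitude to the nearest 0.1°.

From cos δ = sin φ₁ sin φ₂ + cos φ₁ cos φ₂ cos Δλ, the central angle is δ ≈ 1.760 rad (100.8°). The total great-circle distance is δ·R ≈ 1.760 × 6371 ≈ 11212 km, so the target fraction is f = 3800/11212 ≈ 0.339.
Interpolate at f ≈ 0.339 with slerp weights a = sin((1−f)δ)/sin δ ≈ 0.935, b = sin(fδ)/sin δ ≈ 0.572.
p = a·p₁ + b·p₂ ≈ (-0.681, -0.149, 0.717); φ = arcsin(p_z) ≈ 45.81°, λ = atan2(p_y, p_x) ≈ -167.63°.

≈ 45.8°N, 167.6°W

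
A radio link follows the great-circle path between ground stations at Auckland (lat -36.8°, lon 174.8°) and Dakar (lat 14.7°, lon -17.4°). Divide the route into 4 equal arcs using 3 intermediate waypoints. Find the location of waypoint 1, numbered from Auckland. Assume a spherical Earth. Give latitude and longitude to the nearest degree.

≈ lat -65°, lon -139°

The haversine formula gives a central angle δ ≈ 2.712 rad (155.4°) between the endpoints.
Interpolate at f = 1/4 with slerp weights a = sin((1−f)δ)/sin δ ≈ 2.147, b = sin(fδ)/sin δ ≈ 1.505.
p = a·p₁ + b·p₂ ≈ (-0.323, -0.280, -0.904); φ = arcsin(p_z) ≈ -64.72°, λ = atan2(p_y, p_x) ≈ -139.12°.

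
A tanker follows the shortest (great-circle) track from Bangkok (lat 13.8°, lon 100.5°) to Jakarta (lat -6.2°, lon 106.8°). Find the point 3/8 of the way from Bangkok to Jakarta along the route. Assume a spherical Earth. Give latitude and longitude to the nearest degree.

From cos δ = sin φ₁ sin φ₂ + cos φ₁ cos φ₂ cos Δλ, the central angle is δ ≈ 0.366 rad (21.0°).
Interpolate at f = 3/8 with slerp weights a = sin((1−f)δ)/sin δ ≈ 0.634, b = sin(fδ)/sin δ ≈ 0.382.
p = a·p₁ + b·p₂ ≈ (-0.222, 0.969, 0.110); φ = arcsin(p_z) ≈ 6.31°, λ = atan2(p_y, p_x) ≈ 102.90°.

≈ lat 6°, lon 103°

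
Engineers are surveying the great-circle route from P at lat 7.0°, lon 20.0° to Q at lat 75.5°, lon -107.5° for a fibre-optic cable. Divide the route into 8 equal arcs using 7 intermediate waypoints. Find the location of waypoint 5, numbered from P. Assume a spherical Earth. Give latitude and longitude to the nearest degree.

≈ lat 62°, lon -1°

Write both endpoints as unit vectors p₁, p₂ with components (cos φ cos λ, cos φ sin λ, sin φ).
The central angle between the endpoints is δ = arccos(p₁·p₂) ≈ 1.604 rad (91.9°).
Interpolate at f = 5/8 with slerp weights a = sin((1−f)δ)/sin δ ≈ 0.566, b = sin(fδ)/sin δ ≈ 0.843.
p = a·p₁ + b·p₂ ≈ (0.465, -0.009, 0.885); φ = arcsin(p_z) ≈ 62.31°, λ = atan2(p_y, p_x) ≈ -1.13°.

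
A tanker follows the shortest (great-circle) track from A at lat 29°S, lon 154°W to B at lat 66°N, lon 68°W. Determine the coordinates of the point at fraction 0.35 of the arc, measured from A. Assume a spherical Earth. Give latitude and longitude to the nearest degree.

≈ lat 8°N, lon 137°W

Write both endpoints as unit vectors p₁, p₂ with components (cos φ cos λ, cos φ sin λ, sin φ).
The central angle between the endpoints is δ = arccos(p₁·p₂) ≈ 2.002 rad (114.7°).
Interpolate at f = 0.35 with slerp weights a = sin((1−f)δ)/sin δ ≈ 1.061, b = sin(fδ)/sin δ ≈ 0.710.
p = a·p₁ + b·p₂ ≈ (-0.726, -0.675, 0.134); φ = arcsin(p_z) ≈ 7.70°, λ = atan2(p_y, p_x) ≈ -137.11°.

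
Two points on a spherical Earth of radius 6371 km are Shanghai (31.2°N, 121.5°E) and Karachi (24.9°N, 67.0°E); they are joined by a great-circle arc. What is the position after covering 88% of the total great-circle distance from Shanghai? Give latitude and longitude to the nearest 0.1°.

From cos δ = sin φ₁ sin φ₂ + cos φ₁ cos φ₂ cos Δλ, the central angle is δ ≈ 0.838 rad (48.0°).
Interpolate at f = 0.88 with slerp weights a = sin((1−f)δ)/sin δ ≈ 0.135, b = sin(fδ)/sin δ ≈ 0.905.
p = a·p₁ + b·p₂ ≈ (0.260, 0.854, 0.451); φ = arcsin(p_z) ≈ 26.80°, λ = atan2(p_y, p_x) ≈ 73.05°.

≈ (26.8°N, 73.0°E)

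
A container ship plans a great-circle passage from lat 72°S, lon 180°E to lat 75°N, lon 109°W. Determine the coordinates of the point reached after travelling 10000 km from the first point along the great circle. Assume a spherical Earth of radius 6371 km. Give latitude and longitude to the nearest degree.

≈ lat 15°N, lon 146°W

Write both endpoints as unit vectors p₁, p₂ with components (cos φ cos λ, cos φ sin λ, sin φ).
The central angle between the endpoints is δ = arccos(p₁·p₂) ≈ 2.674 rad (153.2°). The total great-circle distance is δ·R ≈ 2.674 × 6371 ≈ 17035 km, so the target fraction is f = 10000/17035 ≈ 0.587.
Interpolate at f ≈ 0.587 with slerp weights a = sin((1−f)δ)/sin δ ≈ 1.981, b = sin(fδ)/sin δ ≈ 2.218.
p = a·p₁ + b·p₂ ≈ (-0.799, -0.543, 0.258); φ = arcsin(p_z) ≈ 14.98°, λ = atan2(p_y, p_x) ≈ -145.81°.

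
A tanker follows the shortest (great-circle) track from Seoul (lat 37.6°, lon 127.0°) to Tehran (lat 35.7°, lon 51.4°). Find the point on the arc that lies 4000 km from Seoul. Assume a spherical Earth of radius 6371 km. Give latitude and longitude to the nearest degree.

Convert each endpoint to a unit vector on the sphere (x = cos φ cos λ, y = cos φ sin λ, z = sin φ).
The central angle between the endpoints is δ = arccos(p₁·p₂) ≈ 1.029 rad (58.9°). The total great-circle distance is δ·R ≈ 1.029 × 6371 ≈ 6553 km, so the target fraction is f = 4000/6553 ≈ 0.610.
Interpolate at f ≈ 0.610 with slerp weights a = sin((1−f)δ)/sin δ ≈ 0.455, b = sin(fδ)/sin δ ≈ 0.686.
p = a·p₁ + b·p₂ ≈ (0.130, 0.723, 0.678); φ = arcsin(p_z) ≈ 42.69°, λ = atan2(p_y, p_x) ≈ 79.79°.

≈ lat 43°, lon 80°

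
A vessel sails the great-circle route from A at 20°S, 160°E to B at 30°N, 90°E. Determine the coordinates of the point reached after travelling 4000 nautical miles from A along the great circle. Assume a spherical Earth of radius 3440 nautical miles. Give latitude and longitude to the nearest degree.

Write both endpoints as unit vectors p₁, p₂ with components (cos φ cos λ, cos φ sin λ, sin φ).
The central angle between the endpoints is δ = arccos(p₁·p₂) ≈ 1.463 rad (83.8°). The total great-circle distance is δ·R ≈ 1.463 × 3440 ≈ 5034 nmi, so the target fraction is f = 4000/5034 ≈ 0.795.
Interpolate at f ≈ 0.795 with slerp weights a = sin((1−f)δ)/sin δ ≈ 0.298, b = sin(fδ)/sin δ ≈ 0.923.
p = a·p₁ + b·p₂ ≈ (-0.263, 0.895, 0.360); φ = arcsin(p_z) ≈ 21.09°, λ = atan2(p_y, p_x) ≈ 106.36°.

≈ 21°N, 106°E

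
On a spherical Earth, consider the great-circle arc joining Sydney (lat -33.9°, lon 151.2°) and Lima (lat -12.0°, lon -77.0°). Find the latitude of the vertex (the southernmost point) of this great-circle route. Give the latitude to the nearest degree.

The great circle lies in the plane with unit normal n̂ = (p₁ × p₂)/|p₁ × p₂|.
Here n̂_z ≈ +0.669; the vertex latitude is φ_max = arccos|n̂_z| ≈ 48.0°.

≈ -48°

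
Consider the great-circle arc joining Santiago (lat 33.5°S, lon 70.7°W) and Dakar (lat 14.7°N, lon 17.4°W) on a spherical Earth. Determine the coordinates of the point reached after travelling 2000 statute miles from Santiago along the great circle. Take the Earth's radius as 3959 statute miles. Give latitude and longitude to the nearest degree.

≈ lat 15°S, lon 46°W

The haversine formula gives a central angle δ ≈ 1.222 rad (70.0°) between the endpoints. The total great-circle distance is δ·R ≈ 1.222 × 3959 ≈ 4837 mi, so the target fraction is f = 2000/4837 ≈ 0.413.
Interpolate at f ≈ 0.413 with slerp weights a = sin((1−f)δ)/sin δ ≈ 0.699, b = sin(fδ)/sin δ ≈ 0.515.
p = a·p₁ + b·p₂ ≈ (0.668, -0.699, -0.255); φ = arcsin(p_z) ≈ -14.78°, λ = atan2(p_y, p_x) ≈ -46.30°.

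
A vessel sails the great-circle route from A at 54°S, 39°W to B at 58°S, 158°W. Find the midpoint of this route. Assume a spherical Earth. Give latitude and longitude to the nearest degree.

≈ 71°S, 93°W

Write both endpoints as unit vectors p₁, p₂ with components (cos φ cos λ, cos φ sin λ, sin φ).
The central angle between the endpoints is δ = arccos(p₁·p₂) ≈ 1.006 rad (57.7°).
Interpolate at f = 1/2 with slerp weights a = sin((1−f)δ)/sin δ ≈ 0.571, b = sin(fδ)/sin δ ≈ 0.571.
p = a·p₁ + b·p₂ ≈ (-0.020, -0.324, -0.946); φ = arcsin(p_z) ≈ -71.03°, λ = atan2(p_y, p_x) ≈ -93.48°.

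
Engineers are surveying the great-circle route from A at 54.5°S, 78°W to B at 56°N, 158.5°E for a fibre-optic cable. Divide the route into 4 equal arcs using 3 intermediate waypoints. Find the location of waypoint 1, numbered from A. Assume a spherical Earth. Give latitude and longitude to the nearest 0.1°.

≈ 29.6°S, 116.5°W

Convert each endpoint to a unit vector on the sphere (x = cos φ cos λ, y = cos φ sin λ, z = sin φ).
The central angle between the endpoints is δ = arccos(p₁·p₂) ≈ 2.595 rad (148.7°).
Interpolate at f = 1/4 with slerp weights a = sin((1−f)δ)/sin δ ≈ 1.789, b = sin(fδ)/sin δ ≈ 1.162.
p = a·p₁ + b·p₂ ≈ (-0.388, -0.778, -0.493); φ = arcsin(p_z) ≈ -29.57°, λ = atan2(p_y, p_x) ≈ -116.53°.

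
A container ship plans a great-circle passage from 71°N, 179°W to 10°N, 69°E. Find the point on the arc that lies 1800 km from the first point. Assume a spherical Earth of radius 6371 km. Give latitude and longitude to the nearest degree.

≈ 71°N, 130°E

Convert each endpoint to a unit vector on the sphere (x = cos φ cos λ, y = cos φ sin λ, z = sin φ).
The central angle between the endpoints is δ = arccos(p₁·p₂) ≈ 1.527 rad (87.5°). The total great-circle distance is δ·R ≈ 1.527 × 6371 ≈ 9727 km, so the target fraction is f = 1800/9727 ≈ 0.185.
Interpolate at f ≈ 0.185 with slerp weights a = sin((1−f)δ)/sin δ ≈ 0.948, b = sin(fδ)/sin δ ≈ 0.279.
p = a·p₁ + b·p₂ ≈ (-0.210, 0.251, 0.945); φ = arcsin(p_z) ≈ 70.88°, λ = atan2(p_y, p_x) ≈ 129.91°.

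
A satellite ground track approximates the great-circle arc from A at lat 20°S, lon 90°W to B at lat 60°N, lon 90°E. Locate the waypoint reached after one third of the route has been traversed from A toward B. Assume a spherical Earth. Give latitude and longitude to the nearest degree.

≈ lat 27°N, lon 90°W

Convert each endpoint to a unit vector on the sphere (x = cos φ cos λ, y = cos φ sin λ, z = sin φ).
The central angle between the endpoints is δ = arccos(p₁·p₂) ≈ 2.443 rad (140.0°).
Interpolate at f = 1/3 with slerp weights a = sin((1−f)δ)/sin δ ≈ 1.553, b = sin(fδ)/sin δ ≈ 1.132.
p = a·p₁ + b·p₂ ≈ (0.000, -0.894, 0.449); φ = arcsin(p_z) ≈ 26.67°, λ = atan2(p_y, p_x) ≈ -90.00°.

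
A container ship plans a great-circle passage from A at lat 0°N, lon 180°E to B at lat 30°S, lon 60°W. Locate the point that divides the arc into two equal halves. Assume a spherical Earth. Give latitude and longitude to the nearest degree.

≈ lat 28°S, lon 127°W

Convert each endpoint to a unit vector on the sphere (x = cos φ cos λ, y = cos φ sin λ, z = sin φ).
The central angle between the endpoints is δ = arccos(p₁·p₂) ≈ 2.019 rad (115.7°).
Interpolate at f = 1/2 with slerp weights a = sin((1−f)δ)/sin δ ≈ 0.939, b = sin(fδ)/sin δ ≈ 0.939.
p = a·p₁ + b·p₂ ≈ (-0.532, -0.704, -0.470); φ = arcsin(p_z) ≈ -28.00°, λ = atan2(p_y, p_x) ≈ -127.09°.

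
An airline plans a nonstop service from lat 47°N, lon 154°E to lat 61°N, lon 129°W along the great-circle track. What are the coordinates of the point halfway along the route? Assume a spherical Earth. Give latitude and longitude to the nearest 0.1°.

≈ lat 60.2°N, lon 175.2°W

The haversine formula gives a central angle δ ≈ 0.776 rad (44.4°) between the endpoints.
Interpolate at f = 1/2 with slerp weights a = sin((1−f)δ)/sin δ ≈ 0.540, b = sin(fδ)/sin δ ≈ 0.540.
p = a·p₁ + b·p₂ ≈ (-0.496, -0.042, 0.867); φ = arcsin(p_z) ≈ 60.16°, λ = atan2(p_y, p_x) ≈ -175.16°.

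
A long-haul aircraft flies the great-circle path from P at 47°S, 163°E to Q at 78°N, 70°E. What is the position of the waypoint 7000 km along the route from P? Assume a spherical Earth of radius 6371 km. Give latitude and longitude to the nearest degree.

From cos δ = sin φ₁ sin φ₂ + cos φ₁ cos φ₂ cos Δλ, the central angle is δ ≈ 2.379 rad (136.3°). The total great-circle distance is δ·R ≈ 2.379 × 6371 ≈ 15154 km, so the target fraction is f = 7000/15154 ≈ 0.462.
Interpolate at f ≈ 0.462 with slerp weights a = sin((1−f)δ)/sin δ ≈ 1.386, b = sin(fδ)/sin δ ≈ 1.289.
p = a·p₁ + b·p₂ ≈ (-0.812, 0.528, 0.247); φ = arcsin(p_z) ≈ 14.29°, λ = atan2(p_y, p_x) ≈ 146.97°.

≈ 14°N, 147°E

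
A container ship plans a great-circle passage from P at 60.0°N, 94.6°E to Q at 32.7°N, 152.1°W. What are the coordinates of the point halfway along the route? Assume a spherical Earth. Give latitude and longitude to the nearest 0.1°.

The haversine formula gives a central angle δ ≈ 1.265 rad (72.5°) between the endpoints.
Interpolate at f = 1/2 with slerp weights a = sin((1−f)δ)/sin δ ≈ 0.620, b = sin(fδ)/sin δ ≈ 0.620.
p = a·p₁ + b·p₂ ≈ (-0.486, 0.065, 0.872); φ = arcsin(p_z) ≈ 60.65°, λ = atan2(p_y, p_x) ≈ 172.40°.

≈ 60.7°N, 172.4°E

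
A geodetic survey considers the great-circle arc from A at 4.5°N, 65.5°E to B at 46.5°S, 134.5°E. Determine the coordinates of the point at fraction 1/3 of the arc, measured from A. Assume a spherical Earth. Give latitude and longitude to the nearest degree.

≈ 15°S, 83°E

Write both endpoints as unit vectors p₁, p₂ with components (cos φ cos λ, cos φ sin λ, sin φ).
The central angle between the endpoints is δ = arccos(p₁·p₂) ≈ 1.381 rad (79.1°).
Interpolate at f = 1/3 with slerp weights a = sin((1−f)δ)/sin δ ≈ 0.810, b = sin(fδ)/sin δ ≈ 0.452.
p = a·p₁ + b·p₂ ≈ (0.117, 0.957, -0.264); φ = arcsin(p_z) ≈ -15.34°, λ = atan2(p_y, p_x) ≈ 83.04°.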